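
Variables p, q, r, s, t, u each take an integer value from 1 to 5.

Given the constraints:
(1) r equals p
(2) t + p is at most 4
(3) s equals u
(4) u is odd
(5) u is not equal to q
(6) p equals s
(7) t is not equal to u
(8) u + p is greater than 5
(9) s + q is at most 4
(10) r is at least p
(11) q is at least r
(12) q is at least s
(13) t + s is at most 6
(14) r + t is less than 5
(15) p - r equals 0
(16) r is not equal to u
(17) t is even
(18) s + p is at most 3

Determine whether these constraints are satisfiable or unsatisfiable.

From constraints 1, 3, and 6, r = p = s = u, so r = u. But constraint 16 says r ≠ u. Contradiction.

Unsatisfiable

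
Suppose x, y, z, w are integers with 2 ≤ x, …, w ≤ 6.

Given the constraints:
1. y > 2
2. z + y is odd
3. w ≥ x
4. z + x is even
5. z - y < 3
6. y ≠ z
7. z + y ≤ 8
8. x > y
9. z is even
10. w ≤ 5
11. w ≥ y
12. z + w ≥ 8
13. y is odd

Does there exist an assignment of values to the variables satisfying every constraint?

Satisfiable

Setting (x, y, z, w) = (4, 3, 4, 5) satisfies everything: constraint 5: z - y = 1; constraint 7: z + y = 7, and the others follow.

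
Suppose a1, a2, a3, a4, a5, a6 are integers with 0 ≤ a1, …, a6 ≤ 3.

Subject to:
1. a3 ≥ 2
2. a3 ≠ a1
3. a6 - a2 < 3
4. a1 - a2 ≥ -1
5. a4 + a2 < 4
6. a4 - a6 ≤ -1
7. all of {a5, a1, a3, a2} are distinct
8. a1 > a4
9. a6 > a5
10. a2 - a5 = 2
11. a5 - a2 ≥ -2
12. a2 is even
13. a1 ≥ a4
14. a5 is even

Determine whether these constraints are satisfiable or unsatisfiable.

Satisfiable

Take a1 = 1, a2 = 2, a3 = 3, a4 = 0, a5 = 0, a6 = 2. Then constraint 3: a6 - a2 = 0; constraint 4: a1 - a2 = -1; constraint 5: a4 + a2 = 2, and every other listed constraint is also met.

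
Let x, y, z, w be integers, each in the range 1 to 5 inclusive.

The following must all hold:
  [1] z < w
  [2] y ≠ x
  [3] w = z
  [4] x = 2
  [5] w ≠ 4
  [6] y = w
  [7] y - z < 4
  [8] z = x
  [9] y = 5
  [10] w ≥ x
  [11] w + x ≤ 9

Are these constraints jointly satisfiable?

Constraint 9 fixes y = 5 and constraint 4 fixes x = 2. Constraints 3, 6, and 8 give y = w = z = x, so y = x. But 5 ≠ 2 — contradiction.

Unsatisfiable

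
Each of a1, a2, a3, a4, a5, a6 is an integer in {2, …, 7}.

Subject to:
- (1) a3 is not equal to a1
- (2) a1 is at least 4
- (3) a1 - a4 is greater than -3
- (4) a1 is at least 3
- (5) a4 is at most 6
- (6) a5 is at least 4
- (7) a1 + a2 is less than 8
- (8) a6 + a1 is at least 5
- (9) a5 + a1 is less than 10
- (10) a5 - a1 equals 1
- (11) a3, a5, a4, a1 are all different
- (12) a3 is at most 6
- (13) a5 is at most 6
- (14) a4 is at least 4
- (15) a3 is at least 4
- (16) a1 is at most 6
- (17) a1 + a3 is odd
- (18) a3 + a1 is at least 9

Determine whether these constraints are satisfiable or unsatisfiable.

Unsatisfiable

Constraints 2, 5, 6, 12, 13, 14, 15, and 16 confine each of a3, a5, a4, a1 to the 3 values {4, …, 6}.
Constraint 11 requires all 4 of them to be distinct, but only 3 values are available — impossible by the pigeonhole principle.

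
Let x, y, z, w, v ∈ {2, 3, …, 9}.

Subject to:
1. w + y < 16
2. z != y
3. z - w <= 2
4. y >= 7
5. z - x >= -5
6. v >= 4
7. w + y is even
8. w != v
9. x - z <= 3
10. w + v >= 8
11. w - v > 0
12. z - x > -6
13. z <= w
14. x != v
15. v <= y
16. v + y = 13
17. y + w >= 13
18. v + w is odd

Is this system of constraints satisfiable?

Try x = 8, y = 8, z = 5, w = 6, v = 5.
Check constraint 1: w + y = 14; constraint 3: z - w = -1. The remaining constraints are straightforward to verify.

Satisfiable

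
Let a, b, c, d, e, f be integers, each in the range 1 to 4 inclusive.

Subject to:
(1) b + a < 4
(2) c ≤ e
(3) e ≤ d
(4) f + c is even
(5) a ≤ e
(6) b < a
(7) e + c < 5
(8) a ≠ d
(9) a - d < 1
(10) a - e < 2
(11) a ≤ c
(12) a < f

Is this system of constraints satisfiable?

Setting (a, b, c, d, e, f) = (2, 1, 2, 4, 2, 4) satisfies everything: constraint 1: b + a = 3; constraint 7: e + c = 4, and the others follow.

Satisfiable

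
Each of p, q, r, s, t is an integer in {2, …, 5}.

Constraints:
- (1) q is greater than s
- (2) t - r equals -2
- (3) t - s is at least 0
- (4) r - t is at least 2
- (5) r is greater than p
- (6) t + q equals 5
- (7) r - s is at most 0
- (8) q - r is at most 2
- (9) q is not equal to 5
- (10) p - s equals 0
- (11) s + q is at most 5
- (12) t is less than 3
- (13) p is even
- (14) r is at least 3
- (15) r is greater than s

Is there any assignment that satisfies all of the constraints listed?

Constraints 3, 4, and 7 give r − t ≥ 2, t − s ≥ 0, s − r ≥ 0.
Adding all 3 inequalities: the left sides telescope to 0, and the right sides sum to 2 + 0 + 0 = 2. So 0 ≥ 2, which is false.

Unsatisfiable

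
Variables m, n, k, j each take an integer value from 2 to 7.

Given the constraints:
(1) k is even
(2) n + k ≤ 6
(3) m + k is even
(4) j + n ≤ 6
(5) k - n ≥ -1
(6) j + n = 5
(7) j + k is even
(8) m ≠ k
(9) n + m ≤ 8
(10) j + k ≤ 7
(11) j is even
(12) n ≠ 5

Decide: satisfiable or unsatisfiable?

Satisfiable

Take m = 4, n = 3, k = 2, j = 2. Then constraint 2: n + k = 5; constraint 4: j + n = 5; constraint 5: k - n = -1, and every other listed constraint is also met.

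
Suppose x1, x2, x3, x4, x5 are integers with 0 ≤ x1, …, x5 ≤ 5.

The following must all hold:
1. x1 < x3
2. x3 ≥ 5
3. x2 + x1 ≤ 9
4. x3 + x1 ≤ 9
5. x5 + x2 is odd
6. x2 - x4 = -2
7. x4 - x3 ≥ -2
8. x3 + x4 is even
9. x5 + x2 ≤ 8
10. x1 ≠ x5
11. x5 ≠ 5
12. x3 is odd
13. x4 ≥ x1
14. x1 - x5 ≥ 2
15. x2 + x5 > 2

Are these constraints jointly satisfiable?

Satisfiable

Take x1 = 4, x2 = 3, x3 = 5, x4 = 5, x5 = 2. Then constraint 3: x2 + x1 = 7; constraint 4: x3 + x1 = 9; constraint 6: x2 - x4 = -2, and every other listed constraint is also met.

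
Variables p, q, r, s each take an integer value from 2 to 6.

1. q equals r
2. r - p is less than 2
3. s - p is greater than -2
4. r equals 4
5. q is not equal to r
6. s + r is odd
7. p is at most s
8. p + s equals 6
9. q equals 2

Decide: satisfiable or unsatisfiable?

Constraint 9 fixes q = 2 and constraint 4 fixes r = 4, but constraint 1 requires q = r. Since 2 ≠ 4, contradiction.

Unsatisfiable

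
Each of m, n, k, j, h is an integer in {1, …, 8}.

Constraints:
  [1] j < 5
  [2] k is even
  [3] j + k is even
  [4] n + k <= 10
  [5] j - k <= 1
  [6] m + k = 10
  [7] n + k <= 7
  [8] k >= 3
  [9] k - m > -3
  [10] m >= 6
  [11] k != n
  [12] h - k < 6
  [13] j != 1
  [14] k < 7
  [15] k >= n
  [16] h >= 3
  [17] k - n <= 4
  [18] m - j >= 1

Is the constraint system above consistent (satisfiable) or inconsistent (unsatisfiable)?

One satisfying assignment is m = 6, n = 3, k = 4, j = 4, h = 7.
For the less obvious constraints — constraint 4: n + k = 7; constraint 5: j - k = 0 — and the others hold by inspection.

Satisfiable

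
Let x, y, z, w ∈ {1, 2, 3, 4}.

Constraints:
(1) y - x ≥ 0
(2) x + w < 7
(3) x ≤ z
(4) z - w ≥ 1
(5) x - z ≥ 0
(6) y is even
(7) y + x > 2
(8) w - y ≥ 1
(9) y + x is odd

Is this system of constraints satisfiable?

Constraints 1, 4, 5, and 8 give y − x ≥ 0, x − z ≥ 0, z − w ≥ 1, w − y ≥ 1.
Adding all 4 inequalities: the left sides telescope to 0, and the right sides sum to 0 + 0 + 1 + 1 = 2. So 0 ≥ 2, which is false.

Unsatisfiable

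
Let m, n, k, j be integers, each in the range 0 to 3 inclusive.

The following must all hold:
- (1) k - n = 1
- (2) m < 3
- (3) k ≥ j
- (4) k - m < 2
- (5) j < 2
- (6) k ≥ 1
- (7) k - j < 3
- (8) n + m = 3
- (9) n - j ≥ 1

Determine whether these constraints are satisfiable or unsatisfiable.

Setting (m, n, k, j) = (2, 1, 2, 0) satisfies everything: constraint 1: k - n = 1; constraint 4: k - m = 0; constraint 7: k - j = 2, and the others follow.

Satisfiable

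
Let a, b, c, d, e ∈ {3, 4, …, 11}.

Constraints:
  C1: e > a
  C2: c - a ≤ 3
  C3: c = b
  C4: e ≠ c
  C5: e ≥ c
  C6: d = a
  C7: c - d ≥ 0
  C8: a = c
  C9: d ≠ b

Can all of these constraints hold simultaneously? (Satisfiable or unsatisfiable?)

From constraints 3, 6, and 8, d = a = c = b, so d = b. But constraint 9 says d ≠ b. Contradiction.

Unsatisfiable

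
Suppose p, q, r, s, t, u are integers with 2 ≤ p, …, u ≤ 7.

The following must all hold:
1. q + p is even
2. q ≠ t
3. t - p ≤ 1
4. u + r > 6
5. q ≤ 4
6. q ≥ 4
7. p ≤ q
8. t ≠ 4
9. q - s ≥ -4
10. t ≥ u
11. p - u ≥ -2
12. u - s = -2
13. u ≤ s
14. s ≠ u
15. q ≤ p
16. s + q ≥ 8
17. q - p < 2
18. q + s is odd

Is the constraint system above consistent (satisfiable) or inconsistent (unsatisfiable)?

Try p = 4, q = 4, r = 4, s = 5, t = 3, u = 3.
Check constraint 3: t - p = -1; constraint 4: u + r = 7; constraint 9: q - s = -1. The remaining constraints are straightforward to verify.

Satisfiable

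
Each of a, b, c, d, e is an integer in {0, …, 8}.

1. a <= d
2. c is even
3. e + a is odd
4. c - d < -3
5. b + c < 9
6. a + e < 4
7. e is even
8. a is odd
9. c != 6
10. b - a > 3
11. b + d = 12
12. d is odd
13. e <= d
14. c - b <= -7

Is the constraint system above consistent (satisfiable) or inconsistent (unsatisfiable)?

Try a = 1, b = 7, c = 0, d = 5, e = 2.
Check constraint 4: c - d = -5; constraint 5: b + c = 7. The remaining constraints are straightforward to verify.

Satisfiable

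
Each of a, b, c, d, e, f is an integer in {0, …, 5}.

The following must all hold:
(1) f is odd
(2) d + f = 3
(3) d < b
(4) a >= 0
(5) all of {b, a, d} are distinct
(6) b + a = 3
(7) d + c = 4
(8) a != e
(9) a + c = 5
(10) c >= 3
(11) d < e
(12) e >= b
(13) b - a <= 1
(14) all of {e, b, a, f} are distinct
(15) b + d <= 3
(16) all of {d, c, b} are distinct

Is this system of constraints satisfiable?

Take a = 1, b = 2, c = 4, d = 0, e = 4, f = 3. Then constraint 2: d + f = 3; constraint 6: b + a = 3; constraint 7: d + c = 4, and every other listed constraint is also met.

Satisfiable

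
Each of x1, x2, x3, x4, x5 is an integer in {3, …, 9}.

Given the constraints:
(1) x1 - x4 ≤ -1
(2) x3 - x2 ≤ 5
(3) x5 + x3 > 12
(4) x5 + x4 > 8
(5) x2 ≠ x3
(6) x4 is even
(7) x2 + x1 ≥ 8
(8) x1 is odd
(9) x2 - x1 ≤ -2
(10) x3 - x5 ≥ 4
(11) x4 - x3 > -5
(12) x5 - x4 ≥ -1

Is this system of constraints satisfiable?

Constraints 1, 2, 9, 10, and 12 give x2 − x3 ≥ -5, x3 − x5 ≥ 4, x5 − x4 ≥ -1, x4 − x1 ≥ 1, x1 − x2 ≥ 2.
Adding all 5 inequalities: the left sides telescope to 0, and the right sides sum to (-5) + 4 + (-1) + 1 + 2 = 1. So 0 ≥ 1, which is false.

Unsatisfiable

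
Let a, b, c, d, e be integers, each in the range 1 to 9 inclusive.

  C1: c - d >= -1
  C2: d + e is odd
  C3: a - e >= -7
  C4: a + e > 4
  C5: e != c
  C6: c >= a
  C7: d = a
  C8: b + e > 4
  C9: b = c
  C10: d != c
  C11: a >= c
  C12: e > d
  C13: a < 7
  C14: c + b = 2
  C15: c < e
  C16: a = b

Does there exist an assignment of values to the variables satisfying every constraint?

From constraints 7, 9, and 16, d = a = b = c, so d = c. But constraint 10 says d ≠ c. Contradiction.

Unsatisfiable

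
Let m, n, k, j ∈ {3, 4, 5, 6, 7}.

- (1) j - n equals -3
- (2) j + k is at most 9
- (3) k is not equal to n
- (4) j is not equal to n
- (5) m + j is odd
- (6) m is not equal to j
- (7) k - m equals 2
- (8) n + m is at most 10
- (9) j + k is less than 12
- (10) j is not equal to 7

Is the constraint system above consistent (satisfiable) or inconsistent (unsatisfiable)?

Satisfiable

One satisfying assignment is m = 3, n = 7, k = 5, j = 4.
For the less obvious constraints — constraint 1: j - n = -3; constraint 2: j + k = 9; constraint 7: k - m = 2 — and the others hold by inspection.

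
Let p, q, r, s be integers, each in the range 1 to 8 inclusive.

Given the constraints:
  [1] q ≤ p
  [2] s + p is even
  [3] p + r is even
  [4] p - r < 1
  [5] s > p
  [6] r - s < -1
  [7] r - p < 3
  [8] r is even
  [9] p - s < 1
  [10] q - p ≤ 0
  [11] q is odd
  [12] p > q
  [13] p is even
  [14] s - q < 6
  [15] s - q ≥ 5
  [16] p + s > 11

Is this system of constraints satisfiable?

Take p = 6, q = 3, r = 6, s = 8. Then constraint 4: p - r = 0; constraint 6: r - s = -2; constraint 7: r - p = 0, and every other listed constraint is also met.

Satisfiable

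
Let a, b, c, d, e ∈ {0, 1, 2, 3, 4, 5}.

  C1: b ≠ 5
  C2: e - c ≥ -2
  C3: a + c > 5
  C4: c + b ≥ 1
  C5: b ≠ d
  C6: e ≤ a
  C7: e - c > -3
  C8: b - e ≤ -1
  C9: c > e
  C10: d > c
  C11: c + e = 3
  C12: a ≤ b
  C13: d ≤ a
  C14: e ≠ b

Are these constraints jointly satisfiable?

Unsatisfiable

Constraints 8, 9, 10, 12, and 13 give b < e, e < c, c < d, d ≤ a, a ≤ b. Chaining: b < e < c < d ≤ a ≤ b, which forces b < b — impossible.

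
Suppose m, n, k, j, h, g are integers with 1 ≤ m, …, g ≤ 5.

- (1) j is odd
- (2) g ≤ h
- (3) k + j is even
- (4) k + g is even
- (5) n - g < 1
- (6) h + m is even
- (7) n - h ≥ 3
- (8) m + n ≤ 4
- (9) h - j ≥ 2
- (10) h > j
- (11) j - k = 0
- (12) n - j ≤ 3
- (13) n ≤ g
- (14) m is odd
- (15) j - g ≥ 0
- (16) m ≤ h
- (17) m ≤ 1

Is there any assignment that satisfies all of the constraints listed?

Constraints 7, 9, and 12 give h − j ≥ 2, j − n ≥ -3, n − h ≥ 3.
Adding all 3 inequalities: the left sides telescope to 0, and the right sides sum to 2 + (-3) + 3 = 2. So 0 ≥ 2, which is false.

Unsatisfiable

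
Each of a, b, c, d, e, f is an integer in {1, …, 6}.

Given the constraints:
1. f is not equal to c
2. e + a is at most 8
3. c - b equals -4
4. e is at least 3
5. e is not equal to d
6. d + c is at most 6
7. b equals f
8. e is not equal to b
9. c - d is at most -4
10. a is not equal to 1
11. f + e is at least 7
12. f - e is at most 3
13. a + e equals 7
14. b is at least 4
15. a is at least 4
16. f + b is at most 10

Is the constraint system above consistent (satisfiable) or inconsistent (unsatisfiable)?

Satisfiable

Try a = 4, b = 5, c = 1, d = 5, e = 3, f = 5.
Check constraint 2: e + a = 7; constraint 3: c - b = -4; constraint 6: d + c = 6. The remaining constraints are straightforward to verify.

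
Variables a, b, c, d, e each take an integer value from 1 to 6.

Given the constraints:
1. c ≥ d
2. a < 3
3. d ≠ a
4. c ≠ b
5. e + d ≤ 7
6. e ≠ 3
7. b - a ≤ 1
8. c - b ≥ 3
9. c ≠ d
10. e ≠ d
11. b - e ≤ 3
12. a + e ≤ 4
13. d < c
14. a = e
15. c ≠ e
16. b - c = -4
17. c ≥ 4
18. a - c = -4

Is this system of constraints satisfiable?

Take a = 1, b = 1, c = 5, d = 4, e = 1. Then constraint 5: e + d = 5; constraint 7: b - a = 0, and every other listed constraint is also met.

Satisfiable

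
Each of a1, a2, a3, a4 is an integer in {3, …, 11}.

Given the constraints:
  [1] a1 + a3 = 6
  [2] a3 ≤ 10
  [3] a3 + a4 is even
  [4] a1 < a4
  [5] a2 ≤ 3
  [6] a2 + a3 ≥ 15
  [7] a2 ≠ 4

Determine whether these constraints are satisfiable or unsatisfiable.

From constraint 5: a2 ≤ 3. From constraint 2: a3 ≤ 10. Hence a2 + a3 ≤ 13. But constraint 6 requires a2 + a3 ≥ 15, and 15 > 13. Contradiction.

Unsatisfiable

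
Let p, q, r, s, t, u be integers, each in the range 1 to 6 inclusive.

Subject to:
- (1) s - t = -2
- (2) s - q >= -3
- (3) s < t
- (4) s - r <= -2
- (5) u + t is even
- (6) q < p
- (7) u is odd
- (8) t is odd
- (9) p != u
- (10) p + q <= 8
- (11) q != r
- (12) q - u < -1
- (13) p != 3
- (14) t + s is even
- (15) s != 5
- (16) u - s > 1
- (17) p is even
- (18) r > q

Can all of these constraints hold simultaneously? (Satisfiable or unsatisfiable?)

Setting (p, q, r, s, t, u) = (6, 1, 5, 1, 3, 5) satisfies everything: constraint 1: s - t = -2; constraint 2: s - q = 0; constraint 4: s - r = -4, and the others follow.

Satisfiable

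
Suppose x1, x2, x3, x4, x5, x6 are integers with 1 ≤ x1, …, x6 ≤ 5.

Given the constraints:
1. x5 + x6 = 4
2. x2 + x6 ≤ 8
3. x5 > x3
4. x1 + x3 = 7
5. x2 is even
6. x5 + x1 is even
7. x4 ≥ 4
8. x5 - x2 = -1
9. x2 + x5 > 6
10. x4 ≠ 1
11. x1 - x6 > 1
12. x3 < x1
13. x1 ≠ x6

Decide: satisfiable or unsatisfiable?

Try x1 = 5, x2 = 4, x3 = 2, x4 = 5, x5 = 3, x6 = 1.
Check constraint 1: x5 + x6 = 4; constraint 2: x2 + x6 = 5; constraint 4: x1 + x3 = 7. The remaining constraints are straightforward to verify.

Satisfiable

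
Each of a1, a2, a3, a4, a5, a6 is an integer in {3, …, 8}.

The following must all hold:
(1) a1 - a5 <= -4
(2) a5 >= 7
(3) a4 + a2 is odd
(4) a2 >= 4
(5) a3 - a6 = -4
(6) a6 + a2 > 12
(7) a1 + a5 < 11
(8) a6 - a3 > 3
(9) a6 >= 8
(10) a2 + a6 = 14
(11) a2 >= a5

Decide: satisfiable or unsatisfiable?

Unsatisfiable

From constraints 2 and 11: a2 ≥ a5 ≥ 7. From constraint 9: a6 ≥ 8. Hence a2 + a6 ≥ 15. But constraint 10 requires a2 + a6 = 14, and 14 < 15. Contradiction.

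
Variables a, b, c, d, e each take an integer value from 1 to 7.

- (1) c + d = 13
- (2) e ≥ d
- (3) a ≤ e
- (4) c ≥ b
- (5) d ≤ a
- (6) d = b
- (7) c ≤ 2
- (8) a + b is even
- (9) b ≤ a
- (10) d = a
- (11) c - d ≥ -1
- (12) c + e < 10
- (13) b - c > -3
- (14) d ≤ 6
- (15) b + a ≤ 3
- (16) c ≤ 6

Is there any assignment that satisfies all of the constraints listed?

Unsatisfiable

From constraint 16: c ≤ 6. From constraint 14: d ≤ 6. Hence c + d ≤ 12. But constraint 1 requires c + d = 13, and 13 > 12. Contradiction.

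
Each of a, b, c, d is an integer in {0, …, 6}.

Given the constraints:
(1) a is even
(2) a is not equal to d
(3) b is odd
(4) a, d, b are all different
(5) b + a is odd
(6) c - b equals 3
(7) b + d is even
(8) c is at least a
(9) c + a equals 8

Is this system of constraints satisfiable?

Satisfiable

Try a = 2, b = 3, c = 6, d = 5.
Check constraint 6: c - b = 3; constraint 9: c + a = 8. The remaining constraints are straightforward to verify.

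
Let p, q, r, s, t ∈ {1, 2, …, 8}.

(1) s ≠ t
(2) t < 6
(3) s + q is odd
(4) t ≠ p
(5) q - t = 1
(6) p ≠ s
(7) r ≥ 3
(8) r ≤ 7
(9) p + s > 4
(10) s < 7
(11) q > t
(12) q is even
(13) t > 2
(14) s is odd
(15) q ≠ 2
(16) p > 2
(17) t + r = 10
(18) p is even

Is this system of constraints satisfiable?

Setting (p, q, r, s, t) = (4, 6, 5, 3, 5) satisfies everything: constraint 5: q - t = 1; constraint 9: p + s = 7; constraint 17: t + r = 10, and the others follow.

Satisfiable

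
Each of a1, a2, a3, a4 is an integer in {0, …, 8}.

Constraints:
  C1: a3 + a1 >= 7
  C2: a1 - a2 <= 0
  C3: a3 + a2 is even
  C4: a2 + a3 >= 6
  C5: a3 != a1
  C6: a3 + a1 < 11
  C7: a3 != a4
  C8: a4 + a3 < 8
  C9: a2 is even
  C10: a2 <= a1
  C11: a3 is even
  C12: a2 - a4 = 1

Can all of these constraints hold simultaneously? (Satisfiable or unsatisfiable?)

Satisfiable

Setting (a1, a2, a3, a4) = (8, 8, 0, 7) satisfies everything: constraint 1: a3 + a1 = 8; constraint 2: a1 - a2 = 0; constraint 4: a2 + a3 = 8, and the others follow.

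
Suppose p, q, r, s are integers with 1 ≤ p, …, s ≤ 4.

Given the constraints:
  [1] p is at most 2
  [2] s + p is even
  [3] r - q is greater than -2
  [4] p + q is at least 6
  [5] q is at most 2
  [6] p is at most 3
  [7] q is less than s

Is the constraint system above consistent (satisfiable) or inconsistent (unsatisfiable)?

From constraint 1: p ≤ 2. From constraint 5: q ≤ 2. Hence p + q ≤ 4. But constraint 4 requires p + q ≥ 6, and 6 > 4. Contradiction.

Unsatisfiable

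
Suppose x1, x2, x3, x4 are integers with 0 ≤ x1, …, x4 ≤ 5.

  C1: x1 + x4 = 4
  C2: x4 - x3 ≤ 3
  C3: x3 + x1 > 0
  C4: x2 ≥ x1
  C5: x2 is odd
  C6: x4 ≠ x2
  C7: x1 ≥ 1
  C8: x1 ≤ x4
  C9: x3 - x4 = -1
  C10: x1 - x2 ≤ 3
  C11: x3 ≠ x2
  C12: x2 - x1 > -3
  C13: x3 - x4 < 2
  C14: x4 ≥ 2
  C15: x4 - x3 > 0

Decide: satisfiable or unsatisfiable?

Take x1 = 1, x2 = 1, x3 = 2, x4 = 3. Then constraint 1: x1 + x4 = 4; constraint 2: x4 - x3 = 1; constraint 3: x3 + x1 = 3, and every other listed constraint is also met.

Satisfiable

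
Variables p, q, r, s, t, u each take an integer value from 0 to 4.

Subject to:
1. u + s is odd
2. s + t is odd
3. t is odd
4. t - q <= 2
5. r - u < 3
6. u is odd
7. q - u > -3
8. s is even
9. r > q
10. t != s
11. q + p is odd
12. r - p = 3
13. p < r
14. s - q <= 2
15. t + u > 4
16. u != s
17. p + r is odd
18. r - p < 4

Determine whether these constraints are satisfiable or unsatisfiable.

Take p = 0, q = 1, r = 3, s = 0, t = 3, u = 3. Then constraint 4: t - q = 2; constraint 5: r - u = 0; constraint 7: q - u = -2, and every other listed constraint is also met.

Satisfiable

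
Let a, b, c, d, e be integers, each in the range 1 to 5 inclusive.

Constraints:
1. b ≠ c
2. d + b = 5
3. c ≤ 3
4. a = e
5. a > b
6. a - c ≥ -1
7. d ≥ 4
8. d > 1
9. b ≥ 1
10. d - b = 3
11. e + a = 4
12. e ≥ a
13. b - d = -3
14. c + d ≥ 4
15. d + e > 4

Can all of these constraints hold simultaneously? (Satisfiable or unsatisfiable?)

Satisfiable

The assignment a = 2, b = 1, c = 2, d = 4, e = 2 works:
  constraint 2 holds since d + b = 5.
  constraint 6 holds since a - c = 0.
The rest check out directly.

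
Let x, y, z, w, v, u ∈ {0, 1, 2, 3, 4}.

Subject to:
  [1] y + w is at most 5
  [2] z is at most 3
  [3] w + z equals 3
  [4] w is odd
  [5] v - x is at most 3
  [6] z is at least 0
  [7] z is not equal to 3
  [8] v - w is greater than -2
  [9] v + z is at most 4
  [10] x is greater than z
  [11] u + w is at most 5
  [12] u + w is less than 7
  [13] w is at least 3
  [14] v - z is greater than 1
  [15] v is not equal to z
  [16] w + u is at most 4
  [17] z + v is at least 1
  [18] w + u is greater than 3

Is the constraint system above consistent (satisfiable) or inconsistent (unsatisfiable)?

One satisfying assignment is x = 3, y = 1, z = 0, w = 3, v = 4, u = 1.
For the less obvious constraints — constraint 1: y + w = 4; constraint 3: w + z = 3; constraint 5: v - x = 1 — and the others hold by inspection.

Satisfiable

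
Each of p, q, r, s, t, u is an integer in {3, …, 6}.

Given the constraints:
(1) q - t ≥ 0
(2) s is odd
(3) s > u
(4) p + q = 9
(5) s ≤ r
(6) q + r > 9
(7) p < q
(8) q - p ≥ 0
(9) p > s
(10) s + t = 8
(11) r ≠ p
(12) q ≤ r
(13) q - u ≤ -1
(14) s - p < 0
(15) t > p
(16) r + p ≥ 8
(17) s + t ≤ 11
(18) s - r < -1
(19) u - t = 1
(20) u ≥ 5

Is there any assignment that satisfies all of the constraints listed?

Constraints 1, 3, 9, 13, and 15 give t ≤ q, q < u, u < s, s < p, p < t. Chaining: t ≤ q < u < s < p < t, which forces t < t — impossible.

Unsatisfiable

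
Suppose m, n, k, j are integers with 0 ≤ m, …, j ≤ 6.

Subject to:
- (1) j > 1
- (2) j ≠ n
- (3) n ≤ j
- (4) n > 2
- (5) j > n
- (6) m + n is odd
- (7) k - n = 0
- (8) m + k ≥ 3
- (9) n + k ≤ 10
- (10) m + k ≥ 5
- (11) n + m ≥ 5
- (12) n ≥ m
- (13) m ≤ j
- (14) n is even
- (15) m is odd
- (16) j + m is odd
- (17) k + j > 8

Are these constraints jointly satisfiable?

Satisfiable

Try m = 1, n = 4, k = 4, j = 6.
Check constraint 7: k - n = 0; constraint 8: m + k = 5. The remaining constraints are straightforward to verify.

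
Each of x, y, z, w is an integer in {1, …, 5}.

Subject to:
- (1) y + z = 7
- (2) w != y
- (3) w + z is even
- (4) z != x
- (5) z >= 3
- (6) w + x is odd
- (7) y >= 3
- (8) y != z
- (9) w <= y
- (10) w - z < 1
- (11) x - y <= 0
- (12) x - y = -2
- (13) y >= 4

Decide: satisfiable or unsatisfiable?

The assignment x = 2, y = 4, z = 3, w = 3 works:
  constraint 1 holds since y + z = 7.
  constraint 10 holds since w - z = 0.
The rest check out directly.

Satisfiable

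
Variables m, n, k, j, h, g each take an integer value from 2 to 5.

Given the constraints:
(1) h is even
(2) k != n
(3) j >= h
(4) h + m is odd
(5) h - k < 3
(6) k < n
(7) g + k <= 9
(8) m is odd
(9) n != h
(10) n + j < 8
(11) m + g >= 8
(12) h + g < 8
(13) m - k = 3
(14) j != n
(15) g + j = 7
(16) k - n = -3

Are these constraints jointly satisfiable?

The assignment m = 5, n = 5, k = 2, j = 2, h = 2, g = 5 works:
  constraint 5 holds since h - k = 0.
  constraint 7 holds since g + k = 7.
The rest check out directly.

Satisfiable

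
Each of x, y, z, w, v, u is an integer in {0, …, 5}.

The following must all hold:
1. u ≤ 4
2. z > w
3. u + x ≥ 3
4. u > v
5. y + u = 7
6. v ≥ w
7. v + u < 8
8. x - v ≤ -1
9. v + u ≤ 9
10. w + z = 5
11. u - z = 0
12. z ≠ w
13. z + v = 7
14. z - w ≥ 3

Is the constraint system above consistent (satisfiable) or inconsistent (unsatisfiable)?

Take x = 2, y = 3, z = 4, w = 1, v = 3, u = 4. Then constraint 3: u + x = 6; constraint 5: y + u = 7, and every other listed constraint is also met.

Satisfiable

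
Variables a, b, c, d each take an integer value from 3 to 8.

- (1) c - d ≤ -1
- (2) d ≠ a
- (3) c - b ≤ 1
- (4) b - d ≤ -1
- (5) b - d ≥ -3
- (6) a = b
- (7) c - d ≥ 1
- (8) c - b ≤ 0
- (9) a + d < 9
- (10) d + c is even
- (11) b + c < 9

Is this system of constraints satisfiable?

Constraints 3, 4, and 7 give d − b ≥ 1, b − c ≥ -1, c − d ≥ 1.
Adding all 3 inequalities: the left sides telescope to 0, and the right sides sum to 1 + (-1) + 1 = 1. So 0 ≥ 1, which is false.

Unsatisfiable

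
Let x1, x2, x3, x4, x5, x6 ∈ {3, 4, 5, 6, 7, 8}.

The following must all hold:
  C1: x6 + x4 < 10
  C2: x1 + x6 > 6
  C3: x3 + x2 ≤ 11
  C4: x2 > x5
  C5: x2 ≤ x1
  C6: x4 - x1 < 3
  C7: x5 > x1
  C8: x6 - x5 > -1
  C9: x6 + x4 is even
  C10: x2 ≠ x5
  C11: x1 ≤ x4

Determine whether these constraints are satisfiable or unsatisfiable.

Unsatisfiable

Constraints 4, 5, and 7 give x2 ≤ x1, x1 < x5, x5 < x2. Chaining: x2 ≤ x1 < x5 < x2, which forces x2 < x2 — impossible.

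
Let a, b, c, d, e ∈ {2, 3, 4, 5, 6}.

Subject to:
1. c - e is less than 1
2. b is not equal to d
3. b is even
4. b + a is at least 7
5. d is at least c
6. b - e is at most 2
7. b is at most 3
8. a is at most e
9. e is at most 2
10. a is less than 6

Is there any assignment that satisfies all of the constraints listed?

Unsatisfiable

From constraint 7: b ≤ 3. From constraints 8 and 9: a ≤ e ≤ 2. Hence b + a ≤ 5. But constraint 4 requires b + a ≥ 7, and 7 > 5. Contradiction.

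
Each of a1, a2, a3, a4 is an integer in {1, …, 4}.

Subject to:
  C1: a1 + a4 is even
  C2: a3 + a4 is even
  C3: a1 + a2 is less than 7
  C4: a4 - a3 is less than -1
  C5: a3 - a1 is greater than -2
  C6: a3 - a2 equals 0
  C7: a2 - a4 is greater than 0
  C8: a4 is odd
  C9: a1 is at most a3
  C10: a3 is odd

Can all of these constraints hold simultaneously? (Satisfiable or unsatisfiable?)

Try a1 = 3, a2 = 3, a3 = 3, a4 = 1.
Check constraint 3: a1 + a2 = 6; constraint 4: a4 - a3 = -2; constraint 5: a3 - a1 = 0. The remaining constraints are straightforward to verify.

Satisfiable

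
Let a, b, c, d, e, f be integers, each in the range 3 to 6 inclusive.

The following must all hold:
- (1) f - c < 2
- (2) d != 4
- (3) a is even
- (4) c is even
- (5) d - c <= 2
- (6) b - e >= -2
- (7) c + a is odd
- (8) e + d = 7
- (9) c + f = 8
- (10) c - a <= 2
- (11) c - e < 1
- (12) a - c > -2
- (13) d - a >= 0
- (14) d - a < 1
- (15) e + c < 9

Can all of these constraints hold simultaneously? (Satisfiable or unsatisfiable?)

Constraint 4 makes c even and constraint 3 makes a even, so c + a must be even. Constraint 7 says c + a is odd — contradiction.

Unsatisfiable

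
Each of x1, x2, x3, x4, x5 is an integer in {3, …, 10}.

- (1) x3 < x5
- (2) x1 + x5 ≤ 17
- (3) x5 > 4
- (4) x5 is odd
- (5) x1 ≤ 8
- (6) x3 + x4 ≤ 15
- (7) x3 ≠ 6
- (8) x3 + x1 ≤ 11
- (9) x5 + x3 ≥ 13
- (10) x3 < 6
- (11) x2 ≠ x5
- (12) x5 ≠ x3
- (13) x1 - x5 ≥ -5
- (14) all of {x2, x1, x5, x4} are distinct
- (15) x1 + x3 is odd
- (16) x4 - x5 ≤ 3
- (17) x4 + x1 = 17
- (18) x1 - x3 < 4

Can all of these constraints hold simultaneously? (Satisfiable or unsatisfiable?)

Take x1 = 7, x2 = 4, x3 = 4, x4 = 10, x5 = 9. Then constraint 2: x1 + x5 = 16; constraint 6: x3 + x4 = 14; constraint 8: x3 + x1 = 11, and every other listed constraint is also met.

Satisfiable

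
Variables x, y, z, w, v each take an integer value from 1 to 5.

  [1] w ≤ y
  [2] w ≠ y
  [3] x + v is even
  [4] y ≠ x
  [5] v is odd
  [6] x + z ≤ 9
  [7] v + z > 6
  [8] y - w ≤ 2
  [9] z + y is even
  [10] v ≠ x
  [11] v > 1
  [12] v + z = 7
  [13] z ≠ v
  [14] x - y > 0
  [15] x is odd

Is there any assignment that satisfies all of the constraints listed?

Satisfiable

Take x = 5, y = 2, z = 4, w = 1, v = 3. Then constraint 6: x + z = 9; constraint 7: v + z = 7, and every other listed constraint is also met.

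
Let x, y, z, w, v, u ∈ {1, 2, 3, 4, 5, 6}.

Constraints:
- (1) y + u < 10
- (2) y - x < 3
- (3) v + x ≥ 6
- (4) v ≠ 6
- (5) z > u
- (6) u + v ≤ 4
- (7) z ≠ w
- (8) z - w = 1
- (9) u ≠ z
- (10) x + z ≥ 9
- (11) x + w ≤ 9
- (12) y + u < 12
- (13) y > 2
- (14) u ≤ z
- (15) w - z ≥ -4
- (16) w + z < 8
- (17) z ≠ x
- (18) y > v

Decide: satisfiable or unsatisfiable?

Setting (x, y, z, w, v, u) = (6, 6, 4, 3, 1, 3) satisfies everything: constraint 1: y + u = 9; constraint 2: y - x = 0, and the others follow.

Satisfiable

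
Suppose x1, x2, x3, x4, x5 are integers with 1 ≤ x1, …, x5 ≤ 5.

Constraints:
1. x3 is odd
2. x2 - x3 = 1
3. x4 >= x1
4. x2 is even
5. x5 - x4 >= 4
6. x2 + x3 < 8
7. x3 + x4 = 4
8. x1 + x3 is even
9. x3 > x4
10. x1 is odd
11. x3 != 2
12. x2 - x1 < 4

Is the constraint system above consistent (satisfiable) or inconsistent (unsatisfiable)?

One satisfying assignment is x1 = 1, x2 = 4, x3 = 3, x4 = 1, x5 = 5.
For the less obvious constraints — constraint 2: x2 - x3 = 1; constraint 5: x5 - x4 = 4 — and the others hold by inspection.

Satisfiable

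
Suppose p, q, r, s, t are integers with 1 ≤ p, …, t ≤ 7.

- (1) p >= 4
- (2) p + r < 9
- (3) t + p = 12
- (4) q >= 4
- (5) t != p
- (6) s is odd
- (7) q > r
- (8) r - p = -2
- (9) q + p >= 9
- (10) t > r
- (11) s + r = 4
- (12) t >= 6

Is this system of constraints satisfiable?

One satisfying assignment is p = 5, q = 4, r = 3, s = 1, t = 7.
For the less obvious constraints — constraint 2: p + r = 8; constraint 3: t + p = 12 — and the others hold by inspection.

Satisfiable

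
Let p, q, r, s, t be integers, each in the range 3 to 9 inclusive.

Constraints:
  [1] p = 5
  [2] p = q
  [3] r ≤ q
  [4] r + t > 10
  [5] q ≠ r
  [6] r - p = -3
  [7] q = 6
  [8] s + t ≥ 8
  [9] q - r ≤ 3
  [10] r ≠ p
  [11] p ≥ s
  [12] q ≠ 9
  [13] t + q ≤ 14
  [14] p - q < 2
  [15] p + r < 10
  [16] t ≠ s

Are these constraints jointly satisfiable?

Unsatisfiable

Constraint 1 fixes p = 5 and constraint 7 fixes q = 6, but constraint 2 requires p = q. Since 5 ≠ 6, contradiction.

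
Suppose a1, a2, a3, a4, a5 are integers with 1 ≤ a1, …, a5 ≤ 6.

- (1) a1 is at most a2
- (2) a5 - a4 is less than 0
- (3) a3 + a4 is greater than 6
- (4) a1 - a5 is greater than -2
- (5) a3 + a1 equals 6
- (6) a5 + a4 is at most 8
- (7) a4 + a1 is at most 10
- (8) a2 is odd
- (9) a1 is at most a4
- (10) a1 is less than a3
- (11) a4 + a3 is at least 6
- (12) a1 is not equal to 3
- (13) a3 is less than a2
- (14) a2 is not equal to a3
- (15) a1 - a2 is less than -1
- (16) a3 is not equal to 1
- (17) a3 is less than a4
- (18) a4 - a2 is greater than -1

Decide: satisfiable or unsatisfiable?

Try a1 = 2, a2 = 5, a3 = 4, a4 = 5, a5 = 2.
Check constraint 2: a5 - a4 = -3; constraint 3: a3 + a4 = 9. The remaining constraints are straightforward to verify.

Satisfiable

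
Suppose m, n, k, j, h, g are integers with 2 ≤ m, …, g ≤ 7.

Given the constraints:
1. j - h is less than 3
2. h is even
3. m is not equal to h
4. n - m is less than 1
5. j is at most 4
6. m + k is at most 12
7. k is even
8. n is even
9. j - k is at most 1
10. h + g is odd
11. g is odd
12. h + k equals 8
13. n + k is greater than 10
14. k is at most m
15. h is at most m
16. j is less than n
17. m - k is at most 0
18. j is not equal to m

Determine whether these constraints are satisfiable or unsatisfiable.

One satisfying assignment is m = 6, n = 6, k = 6, j = 4, h = 2, g = 3.
For the less obvious constraints — constraint 1: j - h = 2; constraint 4: n - m = 0; constraint 6: m + k = 12 — and the others hold by inspection.

Satisfiable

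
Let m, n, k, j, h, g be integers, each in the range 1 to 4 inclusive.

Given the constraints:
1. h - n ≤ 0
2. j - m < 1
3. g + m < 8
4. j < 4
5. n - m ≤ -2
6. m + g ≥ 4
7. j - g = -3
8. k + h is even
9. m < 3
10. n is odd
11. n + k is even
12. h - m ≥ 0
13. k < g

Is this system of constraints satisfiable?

Unsatisfiable

Constraints 1, 5, and 12 give m − n ≥ 2, n − h ≥ 0, h − m ≥ 0.
Adding all 3 inequalities: the left sides telescope to 0, and the right sides sum to 2 + 0 + 0 = 2. So 0 ≥ 2, which is false.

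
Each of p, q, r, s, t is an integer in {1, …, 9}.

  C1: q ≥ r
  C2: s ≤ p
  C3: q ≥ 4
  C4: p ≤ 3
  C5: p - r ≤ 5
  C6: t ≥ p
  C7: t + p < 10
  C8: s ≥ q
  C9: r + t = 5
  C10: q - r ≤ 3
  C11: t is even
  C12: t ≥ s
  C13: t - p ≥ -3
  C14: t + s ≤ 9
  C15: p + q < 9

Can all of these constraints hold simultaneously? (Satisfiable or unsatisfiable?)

Unsatisfiable

From constraints 3 and 8: s ≥ q and q ≥ 4, so s ≥ 4. From constraints 2 and 4: s ≤ p and p ≤ 3, so s ≤ 3. But 3 < 4, so no value of s works.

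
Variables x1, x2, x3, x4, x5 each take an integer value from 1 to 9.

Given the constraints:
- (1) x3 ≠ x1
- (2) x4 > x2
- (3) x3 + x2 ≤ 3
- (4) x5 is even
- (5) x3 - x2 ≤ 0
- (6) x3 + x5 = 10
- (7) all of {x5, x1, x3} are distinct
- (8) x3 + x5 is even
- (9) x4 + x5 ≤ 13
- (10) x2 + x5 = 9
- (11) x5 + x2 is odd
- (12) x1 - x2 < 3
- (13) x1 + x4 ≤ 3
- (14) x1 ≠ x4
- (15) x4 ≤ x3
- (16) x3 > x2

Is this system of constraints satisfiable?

Unsatisfiable

Constraints 2, 5, and 15 give x2 < x4, x4 ≤ x3, x3 ≤ x2. Chaining: x2 < x4 ≤ x3 ≤ x2, which forces x2 < x2 — impossible.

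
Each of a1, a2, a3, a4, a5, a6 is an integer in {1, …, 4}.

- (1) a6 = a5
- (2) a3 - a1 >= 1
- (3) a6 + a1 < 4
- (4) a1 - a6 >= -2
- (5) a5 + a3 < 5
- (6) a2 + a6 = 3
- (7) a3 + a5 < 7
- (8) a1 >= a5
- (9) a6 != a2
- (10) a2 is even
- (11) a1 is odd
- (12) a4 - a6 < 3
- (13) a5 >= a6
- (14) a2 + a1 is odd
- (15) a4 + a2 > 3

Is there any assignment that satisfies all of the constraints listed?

Satisfiable

Try a1 = 1, a2 = 2, a3 = 3, a4 = 3, a5 = 1, a6 = 1.
Check constraint 2: a3 - a1 = 2; constraint 3: a6 + a1 = 2. The remaining constraints are straightforward to verify.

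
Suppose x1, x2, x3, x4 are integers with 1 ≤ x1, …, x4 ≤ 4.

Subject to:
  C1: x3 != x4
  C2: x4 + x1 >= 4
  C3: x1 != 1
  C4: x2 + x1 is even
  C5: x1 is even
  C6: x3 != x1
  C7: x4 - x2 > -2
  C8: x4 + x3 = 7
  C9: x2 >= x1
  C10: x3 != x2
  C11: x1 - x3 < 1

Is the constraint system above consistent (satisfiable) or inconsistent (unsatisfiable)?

Satisfiable

The assignment x1 = 2, x2 = 2, x3 = 4, x4 = 3 works:
  constraint 2 holds since x4 + x1 = 5.
  constraint 7 holds since x4 - x2 = 1.
  constraint 8 holds since x4 + x3 = 7.
The rest check out directly.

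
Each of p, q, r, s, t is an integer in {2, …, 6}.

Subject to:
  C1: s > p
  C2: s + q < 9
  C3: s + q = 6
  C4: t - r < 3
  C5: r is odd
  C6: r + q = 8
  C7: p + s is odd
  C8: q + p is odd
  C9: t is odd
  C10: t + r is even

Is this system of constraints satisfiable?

Take p = 2, q = 3, r = 5, s = 3, t = 5. Then constraint 2: s + q = 6; constraint 3: s + q = 6, and every other listed constraint is also met.

Satisfiable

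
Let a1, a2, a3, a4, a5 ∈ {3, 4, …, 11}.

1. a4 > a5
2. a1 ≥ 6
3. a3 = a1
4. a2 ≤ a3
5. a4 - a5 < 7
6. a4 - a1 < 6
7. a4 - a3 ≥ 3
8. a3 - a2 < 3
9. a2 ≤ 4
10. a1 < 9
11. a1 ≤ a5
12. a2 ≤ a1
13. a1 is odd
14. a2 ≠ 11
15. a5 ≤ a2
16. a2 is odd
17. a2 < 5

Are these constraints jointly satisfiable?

From constraints 2 and 11: a5 ≥ a1 and a1 ≥ 6, so a5 ≥ 6. From constraints 9 and 15: a5 ≤ a2 and a2 ≤ 4, so a5 ≤ 4. But 4 < 6, so no value of a5 works.

Unsatisfiable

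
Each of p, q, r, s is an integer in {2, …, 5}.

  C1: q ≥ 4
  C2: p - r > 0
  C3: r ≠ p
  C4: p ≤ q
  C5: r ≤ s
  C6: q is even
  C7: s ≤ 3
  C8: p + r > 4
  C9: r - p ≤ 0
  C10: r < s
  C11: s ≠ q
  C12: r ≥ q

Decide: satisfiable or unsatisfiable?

From constraints 1 and 12: r ≥ q and q ≥ 4, so r ≥ 4. From constraints 5 and 7: r ≤ s and s ≤ 3, so r ≤ 3. But 3 < 4, so no value of r works.

Unsatisfiable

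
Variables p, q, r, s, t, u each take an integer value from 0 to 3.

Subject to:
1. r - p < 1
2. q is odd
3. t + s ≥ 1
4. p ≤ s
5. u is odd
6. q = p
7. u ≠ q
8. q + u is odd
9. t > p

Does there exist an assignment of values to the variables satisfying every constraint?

Constraint 2 makes q odd and constraint 5 makes u odd, so q + u must be even. Constraint 8 says q + u is odd — contradiction.

Unsatisfiable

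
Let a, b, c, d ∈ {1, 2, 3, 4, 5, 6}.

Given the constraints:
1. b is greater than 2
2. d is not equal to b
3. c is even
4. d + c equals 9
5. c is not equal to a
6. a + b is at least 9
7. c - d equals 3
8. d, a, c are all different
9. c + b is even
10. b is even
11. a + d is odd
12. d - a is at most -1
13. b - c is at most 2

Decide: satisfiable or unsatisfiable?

Take a = 4, b = 6, c = 6, d = 3. Then constraint 4: d + c = 9; constraint 6: a + b = 10, and every other listed constraint is also met.

Satisfiable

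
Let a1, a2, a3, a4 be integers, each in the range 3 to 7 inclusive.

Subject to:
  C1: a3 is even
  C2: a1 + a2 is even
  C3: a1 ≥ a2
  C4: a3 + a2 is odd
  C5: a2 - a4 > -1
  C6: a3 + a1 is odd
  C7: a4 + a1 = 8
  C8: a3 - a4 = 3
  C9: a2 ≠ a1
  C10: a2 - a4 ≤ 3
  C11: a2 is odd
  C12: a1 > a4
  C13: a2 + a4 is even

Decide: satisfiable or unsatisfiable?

Satisfiable

Take a1 = 5, a2 = 3, a3 = 6, a4 = 3. Then constraint 5: a2 - a4 = 0; constraint 7: a4 + a1 = 8, and every other listed constraint is also met.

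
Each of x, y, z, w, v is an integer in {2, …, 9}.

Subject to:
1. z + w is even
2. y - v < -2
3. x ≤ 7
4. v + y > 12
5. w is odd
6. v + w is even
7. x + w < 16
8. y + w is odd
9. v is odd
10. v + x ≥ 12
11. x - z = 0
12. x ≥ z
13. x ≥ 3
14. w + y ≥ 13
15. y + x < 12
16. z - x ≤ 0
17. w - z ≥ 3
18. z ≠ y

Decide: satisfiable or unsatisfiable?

Satisfiable

One satisfying assignment is x = 5, y = 6, z = 5, w = 9, v = 9.
For the less obvious constraints — constraint 2: y - v = -3; constraint 4: v + y = 15 — and the others hold by inspection.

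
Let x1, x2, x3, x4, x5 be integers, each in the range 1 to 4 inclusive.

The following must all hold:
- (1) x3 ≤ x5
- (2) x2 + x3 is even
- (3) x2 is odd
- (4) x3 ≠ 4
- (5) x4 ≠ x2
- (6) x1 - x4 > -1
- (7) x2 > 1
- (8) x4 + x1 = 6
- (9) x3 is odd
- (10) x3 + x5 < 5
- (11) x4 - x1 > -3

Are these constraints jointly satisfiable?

Satisfiable

Setting (x1, x2, x3, x4, x5) = (4, 3, 1, 2, 1) satisfies everything: constraint 6: x1 - x4 = 2; constraint 8: x4 + x1 = 6, and the others follow.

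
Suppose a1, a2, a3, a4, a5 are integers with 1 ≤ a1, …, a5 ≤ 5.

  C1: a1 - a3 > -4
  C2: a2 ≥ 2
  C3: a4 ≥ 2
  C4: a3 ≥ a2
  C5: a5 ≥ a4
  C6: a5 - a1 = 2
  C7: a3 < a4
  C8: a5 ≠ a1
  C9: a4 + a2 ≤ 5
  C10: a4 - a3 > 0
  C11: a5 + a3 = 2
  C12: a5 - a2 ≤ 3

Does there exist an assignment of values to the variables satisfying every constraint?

From constraints 3 and 5: a5 ≥ a4 ≥ 2. From constraints 2 and 4: a3 ≥ a2 ≥ 2. Hence a5 + a3 ≥ 4. But constraint 11 requires a5 + a3 = 2, and 2 < 4. Contradiction.

Unsatisfiable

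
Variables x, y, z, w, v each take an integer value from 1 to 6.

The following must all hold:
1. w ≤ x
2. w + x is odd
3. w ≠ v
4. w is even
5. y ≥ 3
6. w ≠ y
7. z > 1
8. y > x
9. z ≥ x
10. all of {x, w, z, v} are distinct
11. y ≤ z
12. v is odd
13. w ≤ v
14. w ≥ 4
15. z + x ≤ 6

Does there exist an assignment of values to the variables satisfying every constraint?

From constraints 5 and 11: z ≥ y ≥ 3. From constraints 1 and 14: x ≥ w ≥ 4. Hence z + x ≥ 7. But constraint 15 requires z + x ≤ 6, and 6 < 7. Contradiction.

Unsatisfiable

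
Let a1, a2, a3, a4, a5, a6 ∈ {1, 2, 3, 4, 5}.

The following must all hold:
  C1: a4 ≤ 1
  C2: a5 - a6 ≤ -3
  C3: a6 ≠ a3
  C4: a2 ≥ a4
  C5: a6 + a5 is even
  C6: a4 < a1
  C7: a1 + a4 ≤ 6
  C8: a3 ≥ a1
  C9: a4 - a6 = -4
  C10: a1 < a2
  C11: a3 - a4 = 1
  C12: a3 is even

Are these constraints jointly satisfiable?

Satisfiable

Try a1 = 2, a2 = 3, a3 = 2, a4 = 1, a5 = 1, a6 = 5.
Check constraint 2: a5 - a6 = -4; constraint 7: a1 + a4 = 3. The remaining constraints are straightforward to verify.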